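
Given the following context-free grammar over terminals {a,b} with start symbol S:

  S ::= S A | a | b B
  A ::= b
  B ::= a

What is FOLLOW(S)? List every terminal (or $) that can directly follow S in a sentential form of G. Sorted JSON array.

FIRST sets, iterate to fixpoint:
round 1:
  A via A→b: +{b}
  B via B→a: +{a}
  S via S→a: +{a}
  S via S→b B: +{b}
  FIRST[S]={a,b}  FIRST[A]={b}  FIRST[B]={a}
round 2: (stable)
  FIRST[S]={a,b}  FIRST[A]={b}  FIRST[B]={a}

FOLLOW iteration:
seed FOLLOW(S) with $
pass 1:
  S→S A: FOLLOW(S) ⊇ FIRST(A) = {b}; new: +{b}
  S→S A: FOLLOW(A) ⊇ FOLLOW(S) ⊇ {$,b}; new: +{$,b}
  S→b B: FOLLOW(B) ⊇ FOLLOW(S) ⊇ {$,b}; new: +{$,b}
  S: {$,b}  A: {$,b}  B: {$,b}
pass 2: — fixpoint
  S: {$,b}  A: {$,b}  B: {$,b}

FOLLOW(S) = ["$", "b"]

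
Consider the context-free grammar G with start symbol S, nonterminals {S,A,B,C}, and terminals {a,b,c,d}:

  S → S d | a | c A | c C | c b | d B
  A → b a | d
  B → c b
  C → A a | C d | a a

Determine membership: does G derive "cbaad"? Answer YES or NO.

CNF form of G:
  S -> S T3 | T2 A | T2 C | T2 T0 | T3 B | a
  A -> T0 T1 | d
  B -> T2 T0
  C -> A T1 | C T3 | T1 T1
  T0 -> b
  T1 -> a
  T2 -> c
  T3 -> d

Fill CYK table bottom-up:
  cell(0,0) c: {T2}  orig:{}
  cell(1,1) b: {T0}  orig:{}
  cell(2,2) a: {S,T1}  orig:{S}
  cell(3,3) a: {S,T1}  orig:{S}
  cell(4,4) d: {A,T3}  orig:{A}
  cell(0,1) cb: {B,S}
  cell(1,2) ba: {A}
  cell(2,3) aa: {C}
  cell(3,4) ad: {S}
  cell(0,2) cba: {S}
  cell(1,3) baa: {C}
  cell(2,4) aad: {C}
  cell(0,3) cbaa: {S}
  cell(1,4) baad: {C}
  cell(0,4) cbaad: {S}

S ∈ T[0,4] ⇒ YES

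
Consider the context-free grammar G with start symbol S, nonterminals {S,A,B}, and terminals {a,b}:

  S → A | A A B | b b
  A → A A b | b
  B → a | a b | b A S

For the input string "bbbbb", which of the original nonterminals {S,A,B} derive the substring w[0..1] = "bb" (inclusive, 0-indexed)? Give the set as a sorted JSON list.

Convert to CNF:
  S -> A X4 | A X5 | T0 T0 | b
  A -> A X2 | b
  B -> T0 X3 | T1 T0 | a
  T0 -> b
  T1 -> a
  X2 -> A T0
  X3 -> A S
  X4 -> A B
  X5 -> A T0

CYK table (by increasing span) (cells [i..j] with 0 ≤ i ≤ j ≤ 1 only):
  [0..0]={A,S,T0}  "b"  orig:{A,S}
  [1..1]={A,S,T0}  "b"  orig:{A,S}
  [0..1]={S,X2,X3,X5}  "bb"  orig:{S}

Original NTs in T[0,1] deriving "bb": ["S"]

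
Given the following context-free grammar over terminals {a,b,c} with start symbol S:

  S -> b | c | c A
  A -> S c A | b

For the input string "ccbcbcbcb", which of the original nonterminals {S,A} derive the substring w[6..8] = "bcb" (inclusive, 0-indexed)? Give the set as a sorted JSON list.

Convert to CNF:
  S -> T0 A | b | c
  A -> S X1 | b
  T0 -> c
  X1 -> T0 A

CYK table (by increasing span), restricted to cells inside w[6..8]:
  cell(6,6) b: {A,S}
  cell(7,7) c: {S,T0}  orig:{S}
  cell(8,8) b: {A,S}
  cell(6,7) bc: ∅
  cell(7,8) cb: {S,X1}  orig:{S}
  cell(6,8) bcb: {A}

Original NTs in T[6,8] deriving "bcb": ["A"]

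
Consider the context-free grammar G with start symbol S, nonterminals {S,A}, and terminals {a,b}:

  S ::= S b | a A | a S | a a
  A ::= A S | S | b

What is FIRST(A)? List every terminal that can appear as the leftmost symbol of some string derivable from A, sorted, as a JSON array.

Compute FIRST by fixpoint:
[1]
  A via A→b: +{b}
  S via S→a A: +{a}
  FIRST(S)={a}  FIRST(A)={b}
[2]
  A via A→S: +{a}
  FIRST(S)={a}  FIRST(A)={a,b}
[3] — fixpoint
  FIRST(S)={a}  FIRST(A)={a,b}

FIRST(A) = ["a", "b"]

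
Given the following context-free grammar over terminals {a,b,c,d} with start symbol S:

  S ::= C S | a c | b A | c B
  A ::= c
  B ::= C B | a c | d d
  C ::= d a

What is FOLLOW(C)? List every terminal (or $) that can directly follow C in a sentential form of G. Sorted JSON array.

Compute FIRST by fixpoint:
pass 1:
  A via A→c: +{c}
  B via B→a c: +{a}
  B via B→d d: +{d}
  C via C→d a: +{d}
  S via S→C S: +{d}
  S via S→a c: +{a}
  S via S→b A: +{b}
  S via S→c B: +{c}
  FIRST(S)={a,b,c,d}  FIRST(A)={c}  FIRST(B)={a,d}  FIRST(C)={d}
pass 2: done
  FIRST(S)={a,b,c,d}  FIRST(A)={c}  FIRST(B)={a,d}  FIRST(C)={d}

FOLLOW iteration:
seed FOLLOW(S) with $
iter 1:
  B→C B: FOLLOW(C) ⊇ FIRST(B) = {a,d}; new: +{a,d}
  S→C S: FOLLOW(C) ⊇ FIRST(S) = {a,b,c,d}; new: +{b,c}
  S→b A: FOLLOW(A) ⊇ FOLLOW(S) ⊇ {$}; new: +{$}
  S→c B: FOLLOW(B) ⊇ FOLLOW(S) ⊇ {$}; new: +{$}
  FOLLOW[S]={$}  FOLLOW[A]={$}  FOLLOW[B]={$}  FOLLOW[C]={a,b,c,d}
iter 2: done
  FOLLOW[S]={$}  FOLLOW[A]={$}  FOLLOW[B]={$}  FOLLOW[C]={a,b,c,d}

FOLLOW(C) = ["a", "b", "c", "d"]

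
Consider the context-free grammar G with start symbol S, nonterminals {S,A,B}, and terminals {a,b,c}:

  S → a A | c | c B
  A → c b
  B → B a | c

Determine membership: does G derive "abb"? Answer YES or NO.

Convert to CNF:
  S -> T0 B | T2 A | c
  A -> T0 T1
  B -> B T2 | c
  T0 -> c
  T1 -> b
  T2 -> a

CYK table (by increasing span):
  [0..0]={T2}  "a"  orig:{}
  [1..1]={T1}  "b"  orig:{}
  [2..2]={T1}  "b"  orig:{}
  [0..1]=∅  "ab"
  [1..2]=∅  "bb"
  [0..2]=∅  "abb"

S ∉ T[0,2] ⇒ NO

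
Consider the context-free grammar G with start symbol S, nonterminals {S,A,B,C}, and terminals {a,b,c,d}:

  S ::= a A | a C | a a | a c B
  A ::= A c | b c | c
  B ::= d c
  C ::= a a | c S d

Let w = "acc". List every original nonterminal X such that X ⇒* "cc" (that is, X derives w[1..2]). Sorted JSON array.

CNF form of G:
  S -> T3 A | T3 C | T3 T3 | T3 X5
  A -> A T0 | T1 T0 | c
  B -> T2 T0
  C -> T0 X4 | T3 T3
  T0 -> c
  T1 -> b
  T2 -> d
  T3 -> a
  X4 -> S T2
  X5 -> T0 B

CYK table (by increasing span) (cells [i..j] with 1 ≤ i ≤ j ≤ 2 only):
  cell(1,1) c: {A,T0}  orig:{A}
  cell(2,2) c: {A,T0}  orig:{A}
  cell(1,2) cc: {A}

Original NTs in T[1,2] deriving "cc": ["A"]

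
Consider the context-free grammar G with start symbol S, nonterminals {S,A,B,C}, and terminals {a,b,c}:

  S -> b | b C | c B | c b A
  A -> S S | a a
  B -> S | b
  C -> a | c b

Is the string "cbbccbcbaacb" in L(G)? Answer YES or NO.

Convert to CNF:
  S -> T1 C | T2 B | T2 X4 | b
  A -> S S | T0 T0
  B -> T1 C | T2 B | T2 X3 | b
  C -> T2 T1 | a
  T0 -> a
  T1 -> b
  T2 -> c
  X3 -> T1 A
  X4 -> T1 A

CYK fill:
  cell(0,0) c: {T2}  orig:{}
  cell(1,1) b: {B,S,T1}  orig:{B,S}
  cell(2,2) b: {B,S,T1}  orig:{B,S}
  cell(3,3) c: {T2}  orig:{}
  cell(4,4) c: {T2}  orig:{}
  cell(5,5) b: {B,S,T1}  orig:{B,S}
  cell(6,6) c: {T2}  orig:{}
  cell(7,7) b: {B,S,T1}  orig:{B,S}
  cell(8,8) a: {C,T0}  orig:{C}
  cell(9,9) a: {C,T0}  orig:{C}
  cell(10,10) c: {T2}  orig:{}
  cell(11,11) b: {B,S,T1}  orig:{B,S}
  cell(0,1) cb: {B,C,S}
  cell(1,2) bb: {A}
  cell(2,3) bc: ∅
  cell(3,4) cc: ∅
  cell(4,5) cb: {B,C,S}
  cell(5,6) bc: ∅
  cell(6,7) cb: {B,C,S}
  cell(7,8) ba: {B,S}
  cell(8,9) aa: {A}
  cell(9,10) ac: ∅
  cell(10,11) cb: {B,C,S}
  cell(0,2) cbb: {A}
  cell(1,3) bbc: ∅
  cell(2,4) bcc: ∅
  cell(3,5) ccb: {B,S}
  cell(4,6) cbc: ∅
  cell(5,7) bcb: {A,B,S}
  cell(6,8) cba: {B,S}
  cell(7,9) baa: {X3,X4}  orig:{}
  cell(8,10) aac: ∅
  cell(9,11) acb: ∅
  cell(0,3) cbbc: ∅
  cell(1,4) bbcc: ∅
  cell(2,5) bccb: {A}
  cell(3,6) ccbc: ∅
  cell(4,7) cbcb: {A,B,S}
  cell(5,8) bcba: {A}
  cell(6,9) cbaa: {B,S}
  cell(7,10) baac: ∅
  cell(8,11) aacb: ∅
  cell(0,4) cbbcc: ∅
  cell(1,5) bbccb: {X3,X4}  orig:{}
  cell(2,6) bccbc: ∅
  cell(3,7) ccbcb: {A,B,S}
  cell(4,8) cbcba: {A}
  cell(5,9) bcbaa: {A}
  cell(6,10) cbaac: ∅
  cell(7,11) baacb: ∅
  cell(0,5) cbbccb: {B,S}
  cell(1,6) bbccbc: ∅
  cell(2,7) bccbcb: {A,X3,X4}  orig:{A}
  cell(3,8) ccbcba: {A}
  cell(4,9) cbcbaa: {A}
  cell(5,10) bcbaac: ∅
  cell(6,11) cbaacb: {A}
  cell(0,6) cbbccbc: ∅
  cell(1,7) bbccbcb: {X3,X4}  orig:{}
  cell(2,8) bccbcba: {X3,X4}  orig:{}
  cell(3,9) ccbcbaa: {A}
  cell(4,10) cbcbaac: ∅
  cell(5,11) bcbaacb: {X3,X4}  orig:{}
  cell(0,7) cbbccbcb: {A,B,S}
  cell(1,8) bbccbcba: ∅
  cell(2,9) bccbcbaa: {X3,X4}  orig:{}
  cell(3,10) ccbcbaac: ∅
  cell(4,11) cbcbaacb: {B,S}
  cell(0,8) cbbccbcba: {A}
  cell(1,9) bbccbcbaa: ∅
  cell(2,10) bccbcbaac: ∅
  cell(3,11) ccbcbaacb: {B,S}
  cell(0,9) cbbccbcbaa: {A}
  cell(1,10) bbccbcbaac: ∅
  cell(2,11) bccbcbaacb: {A}
  cell(0,10) cbbccbcbaac: ∅
  cell(1,11) bbccbcbaacb: {X3,X4}  orig:{}
  cell(0,11) cbbccbcbaacb: {B,S}

S ∈ T[0,11] ⇒ YES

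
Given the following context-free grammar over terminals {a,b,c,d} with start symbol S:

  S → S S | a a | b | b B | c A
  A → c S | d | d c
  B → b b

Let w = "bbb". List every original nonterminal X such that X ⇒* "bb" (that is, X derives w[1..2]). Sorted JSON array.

CNF form of G:
  S -> S S | T0 A | T2 B | T3 T3 | b
  A -> T0 S | T1 T0 | d
  B -> T2 T2
  T0 -> c
  T1 -> d
  T2 -> b
  T3 -> a

CYK fill (cells [i..j] with 1 ≤ i ≤ j ≤ 2 only):
  cell(1,1) b: {S,T2}  orig:{S}
  cell(2,2) b: {S,T2}  orig:{S}
  cell(1,2) bb: {B,S}

Original NTs in T[1,2] deriving "bb": ["B", "S"]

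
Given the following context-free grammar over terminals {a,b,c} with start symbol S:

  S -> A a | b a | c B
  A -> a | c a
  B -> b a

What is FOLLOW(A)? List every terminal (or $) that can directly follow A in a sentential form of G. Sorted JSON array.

Compute FIRST by fixpoint:
round 1:
  A via A→a: +{a}
  A via A→c a: +{c}
  B via B→b a: +{b}
  S via S→A a: +{a,c}
  S via S→b a: +{b}
  S: {a,b,c}  A: {a,c}  B: {b}
round 2: (stable)
  S: {a,b,c}  A: {a,c}  B: {b}

Compute FOLLOW by fixpoint:
seed FOLLOW(S) with $
[1]
  S→A a: FOLLOW(A) ⊇ FIRST(a) = {a}; new: +{a}
  S→c B: FOLLOW(B) ⊇ FOLLOW(S) ⊇ {$}; new: +{$}
  FOLLOW[S]={$}  FOLLOW[A]={a}  FOLLOW[B]={$}
[2] done
  FOLLOW[S]={$}  FOLLOW[A]={a}  FOLLOW[B]={$}

FOLLOW(A) = ["a"]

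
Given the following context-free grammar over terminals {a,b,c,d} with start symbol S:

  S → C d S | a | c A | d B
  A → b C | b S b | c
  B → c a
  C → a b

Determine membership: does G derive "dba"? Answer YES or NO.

CNF form of G:
  S -> C X5 | T1 A | T3 B | a
  A -> T0 C | T0 X4 | c
  B -> T1 T2
  C -> T2 T0
  T0 -> b
  T1 -> c
  T2 -> a
  T3 -> d
  X4 -> S T0
  X5 -> T3 S

CYK table (by increasing span):
  [0..0]={T3}  "d"  orig:{}
  [1..1]={T0}  "b"  orig:{}
  [2..2]={S,T2}  "a"  orig:{S}
  [0..1]=∅  "db"
  [1..2]=∅  "ba"
  [0..2]=∅  "dba"

S ∉ T[0,2] ⇒ NO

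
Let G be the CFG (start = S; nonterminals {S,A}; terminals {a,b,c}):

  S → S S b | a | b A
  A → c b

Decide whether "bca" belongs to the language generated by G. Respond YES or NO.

Convert to CNF:
  S -> S X2 | T1 A | a
  A -> T0 T1
  T0 -> c
  T1 -> b
  X2 -> S T1

CYK fill:
  cell(0,0) b: {T1}  orig:{}
  cell(1,1) c: {T0}  orig:{}
  cell(2,2) a: {S}
  cell(0,1) bc: ∅
  cell(1,2) ca: ∅
  cell(0,2) bca: ∅

S ∉ T[0,2] ⇒ NO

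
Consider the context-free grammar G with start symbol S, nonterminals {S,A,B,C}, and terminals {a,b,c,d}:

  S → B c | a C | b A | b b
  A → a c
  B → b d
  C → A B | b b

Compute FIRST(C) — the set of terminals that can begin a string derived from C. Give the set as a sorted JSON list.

Compute FIRST by fixpoint:
round 1:
  A via A→a c: +{a}
  B via B→b d: +{b}
  C via C→A B: +{a}
  C via C→b b: +{b}
  S via S→B c: +{b}
  S via S→a C: +{a}
  S: {a,b}  A: {a}  B: {b}  C: {a,b}
round 2: done
  S: {a,b}  A: {a}  B: {b}  C: {a,b}

FIRST(C) = ["a", "b"]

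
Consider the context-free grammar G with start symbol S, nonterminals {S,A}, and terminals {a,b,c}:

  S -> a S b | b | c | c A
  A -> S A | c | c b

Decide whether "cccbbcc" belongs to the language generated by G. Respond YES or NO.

Convert to CNF:
  S -> T0 A | T2 X3 | b | c
  A -> S A | T0 T1 | c
  T0 -> c
  T1 -> b
  T2 -> a
  X3 -> S T1

CYK fill:
  cell(0,0) c: {A,S,T0}  orig:{A,S}
  cell(1,1) c: {A,S,T0}  orig:{A,S}
  cell(2,2) c: {A,S,T0}  orig:{A,S}
  cell(3,3) b: {S,T1}  orig:{S}
  cell(4,4) b: {S,T1}  orig:{S}
  cell(5,5) c: {A,S,T0}  orig:{A,S}
  cell(6,6) c: {A,S,T0}  orig:{A,S}
  cell(0,1) cc: {A,S}
  cell(1,2) cc: {A,S}
  cell(2,3) cb: {A,X3}  orig:{A}
  cell(3,4) bb: {X3}  orig:{}
  cell(4,5) bc: {A}
  cell(5,6) cc: {A,S}
  cell(0,2) ccc: {A,S}
  cell(1,3) ccb: {A,S,X3}  orig:{A,S}
  cell(2,4) cbb: ∅
  cell(3,5) bbc: {A}
  cell(4,6) bcc: {A}
  cell(0,3) cccb: {A,S,X3}  orig:{A,S}
  cell(1,4) ccbb: {X3}  orig:{}
  cell(2,5) cbbc: {A,S}
  cell(3,6) bbcc: {A}
  cell(0,4) cccbb: {X3}  orig:{}
  cell(1,5) ccbbc: {A,S}
  cell(2,6) cbbcc: {A,S}
  cell(0,5) cccbbc: {A,S}
  cell(1,6) ccbbcc: {A,S}
  cell(0,6) cccbbcc: {A,S}

S ∈ T[0,6] ⇒ YES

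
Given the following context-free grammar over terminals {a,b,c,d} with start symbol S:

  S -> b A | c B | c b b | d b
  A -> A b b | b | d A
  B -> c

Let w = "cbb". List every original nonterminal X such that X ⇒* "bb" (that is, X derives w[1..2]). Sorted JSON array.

Convert to CNF:
  S -> T0 A | T1 T0 | T2 B | T2 X4
  A -> A X3 | T1 A | b
  B -> c
  T0 -> b
  T1 -> d
  T2 -> c
  X3 -> T0 T0
  X4 -> T0 T0

CYK fill, restricted to cells inside w[1..2]:
  T[1,1] 'b' = {A,T0}  orig:{A}
  T[2,2] 'b' = {A,T0}  orig:{A}
  T[1,2] 'bb' = {S,X3,X4}  orig:{S}

Original NTs in T[1,2] deriving "bb": ["S"]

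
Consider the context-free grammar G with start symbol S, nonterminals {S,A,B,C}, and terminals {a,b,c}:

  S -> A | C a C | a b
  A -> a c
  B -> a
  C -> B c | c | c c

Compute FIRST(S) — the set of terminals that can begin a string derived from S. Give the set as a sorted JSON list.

Compute FIRST by fixpoint:
iter 1:
  A via A→a c: +{a}
  B via B→a: +{a}
  C via C→B c: +{a}
  C via C→c: +{c}
  S via S→A: +{a}
  S via S→C a C: +{c}
  S: {a,c}  A: {a}  B: {a}  C: {a,c}
iter 2: — fixpoint
  S: {a,c}  A: {a}  B: {a}  C: {a,c}

FIRST(S) = ["a", "c"]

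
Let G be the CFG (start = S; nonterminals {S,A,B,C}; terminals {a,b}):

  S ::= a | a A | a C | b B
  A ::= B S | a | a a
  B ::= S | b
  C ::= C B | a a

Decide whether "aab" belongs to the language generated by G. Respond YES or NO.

Convert to CNF:
  S -> T0 A | T0 C | T1 B | a
  A -> B S | T0 T0 | a
  B -> T0 A | T0 C | T1 B | a | b
  C -> C B | T0 T0
  T0 -> a
  T1 -> b

Fill CYK table bottom-up:
  [0..0]={A,B,S,T0}  "a"  orig:{A,B,S}
  [1..1]={A,B,S,T0}  "a"  orig:{A,B,S}
  [2..2]={B,T1}  "b"  orig:{B}
  [0..1]={A,B,C,S}  "aa"
  [1..2]=∅  "ab"
  [0..2]={C}  "aab"

S ∉ T[0,2] ⇒ NO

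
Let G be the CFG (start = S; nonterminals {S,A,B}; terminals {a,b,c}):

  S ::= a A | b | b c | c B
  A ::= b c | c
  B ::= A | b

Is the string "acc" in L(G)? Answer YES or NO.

Convert to CNF:
  S -> T0 T1 | T1 B | T2 A | b
  A -> T0 T1 | c
  B -> T0 T1 | b | c
  T0 -> b
  T1 -> c
  T2 -> a

CYK table (by increasing span):
  cell(0,0) a: {T2}  orig:{}
  cell(1,1) c: {A,B,T1}  orig:{A,B}
  cell(2,2) c: {A,B,T1}  orig:{A,B}
  cell(0,1) ac: {S}
  cell(1,2) cc: {S}
  cell(0,2) acc: ∅

S ∉ T[0,2] ⇒ NO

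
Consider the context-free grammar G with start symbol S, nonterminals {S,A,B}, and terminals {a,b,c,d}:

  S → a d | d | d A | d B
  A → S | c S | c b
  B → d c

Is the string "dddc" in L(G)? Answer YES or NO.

Convert to CNF:
  S -> T0 T1 | T1 A | T1 B | d
  A -> T0 T1 | T1 A | T1 B | T2 S | T2 T3 | d
  B -> T1 T2
  T0 -> a
  T1 -> d
  T2 -> c
  T3 -> b

CYK fill:
  [0..0]={A,S,T1}  "d"  orig:{A,S}
  [1..1]={A,S,T1}  "d"  orig:{A,S}
  [2..2]={A,S,T1}  "d"  orig:{A,S}
  [3..3]={T2}  "c"  orig:{}
  [0..1]={A,S}  "dd"
  [1..2]={A,S}  "dd"
  [2..3]={B}  "dc"
  [0..2]={A,S}  "ddd"
  [1..3]={A,S}  "ddc"
  [0..3]={A,S}  "dddc"

S ∈ T[0,3] ⇒ YES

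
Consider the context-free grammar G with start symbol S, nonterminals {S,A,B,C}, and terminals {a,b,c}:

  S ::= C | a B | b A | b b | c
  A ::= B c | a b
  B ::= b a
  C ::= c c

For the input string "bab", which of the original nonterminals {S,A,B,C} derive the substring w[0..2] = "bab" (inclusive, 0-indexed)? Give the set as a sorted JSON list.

Convert to CNF:
  S -> T0 T0 | T1 B | T2 A | T2 T2 | c
  A -> B T0 | T1 T2
  B -> T2 T1
  C -> T0 T0
  T0 -> c
  T1 -> a
  T2 -> b

CYK fill — only the sub-triangle for w[0..2]:
  [0..0]={T2}  "b"  orig:{}
  [1..1]={T1}  "a"  orig:{}
  [2..2]={T2}  "b"  orig:{}
  [0..1]={B}  "ba"
  [1..2]={A}  "ab"
  [0..2]={S}  "bab"

Original NTs in T[0,2] deriving "bab": ["S"]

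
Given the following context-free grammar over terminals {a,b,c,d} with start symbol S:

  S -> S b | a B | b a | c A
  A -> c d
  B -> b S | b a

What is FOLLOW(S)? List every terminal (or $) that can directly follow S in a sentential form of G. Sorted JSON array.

Compute FIRST by fixpoint:
[1]
  A via A→c d: +{c}
  B via B→b S: +{b}
  S via S→a B: +{a}
  S via S→b a: +{b}
  S via S→c A: +{c}
  FIRST[S]={a,b,c}  FIRST[A]={c}  FIRST[B]={b}
[2] — fixpoint
  FIRST[S]={a,b,c}  FIRST[A]={c}  FIRST[B]={b}

FOLLOW iteration:
seed FOLLOW(S) with $
[1]
  S→S b: FOLLOW(S) ⊇ FIRST(b) = {b}; new: +{b}
  S→a B: FOLLOW(B) ⊇ FOLLOW(S) ⊇ {$,b}; new: +{$,b}
  S→c A: FOLLOW(A) ⊇ FOLLOW(S) ⊇ {$,b}; new: +{$,b}
  FOLLOW[S]={$,b}  FOLLOW[A]={$,b}  FOLLOW[B]={$,b}
[2] (no change)
  FOLLOW[S]={$,b}  FOLLOW[A]={$,b}  FOLLOW[B]={$,b}

FOLLOW(S) = ["$", "b"]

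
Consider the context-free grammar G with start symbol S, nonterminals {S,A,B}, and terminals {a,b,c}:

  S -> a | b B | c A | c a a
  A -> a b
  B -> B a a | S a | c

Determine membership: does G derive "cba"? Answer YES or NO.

Convert to CNF:
  S -> T1 B | T2 A | T2 X4 | a
  A -> T0 T1
  B -> B X3 | S T0 | c
  T0 -> a
  T1 -> b
  T2 -> c
  X3 -> T0 T0
  X4 -> T0 T0

CYK table (by increasing span):
  [0..0]={B,T2}  "c"  orig:{B}
  [1..1]={T1}  "b"  orig:{}
  [2..2]={S,T0}  "a"  orig:{S}
  [0..1]=∅  "cb"
  [1..2]=∅  "ba"
  [0..2]=∅  "cba"

S ∉ T[0,2] ⇒ NO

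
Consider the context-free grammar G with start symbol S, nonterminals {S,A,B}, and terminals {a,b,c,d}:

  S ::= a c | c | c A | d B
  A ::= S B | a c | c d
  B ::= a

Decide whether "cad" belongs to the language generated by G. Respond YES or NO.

CNF form of G:
  S -> T0 T1 | T1 A | T2 B | c
  A -> S B | T0 T1 | T1 T2
  B -> a
  T0 -> a
  T1 -> c
  T2 -> d

CYK table (by increasing span):
  T[0,0] 'c' = {S,T1}  orig:{S}
  T[1,1] 'a' = {B,T0}  orig:{B}
  T[2,2] 'd' = {T2}  orig:{}
  T[0,1] 'ca' = {A}
  T[1,2] 'ad' = ∅
  T[0,2] 'cad' = ∅

S ∉ T[0,2] ⇒ NO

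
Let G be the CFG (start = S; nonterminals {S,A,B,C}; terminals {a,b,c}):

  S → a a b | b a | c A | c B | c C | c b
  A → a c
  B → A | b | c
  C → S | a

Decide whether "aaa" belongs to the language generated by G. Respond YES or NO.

CNF form of G:
  S -> T0 X4 | T1 A | T1 B | T1 C | T1 T2 | T2 T0
  A -> T0 T1
  B -> T0 T1 | b | c
  C -> T0 X3 | T1 A | T1 B | T1 C | T1 T2 | T2 T0 | a
  T0 -> a
  T1 -> c
  T2 -> b
  X3 -> T0 T2
  X4 -> T0 T2

CYK fill:
  cell(0,0) a: {C,T0}  orig:{C}
  cell(1,1) a: {C,T0}  orig:{C}
  cell(2,2) a: {C,T0}  orig:{C}
  cell(0,1) aa: ∅
  cell(1,2) aa: ∅
  cell(0,2) aaa: ∅

S ∉ T[0,2] ⇒ NO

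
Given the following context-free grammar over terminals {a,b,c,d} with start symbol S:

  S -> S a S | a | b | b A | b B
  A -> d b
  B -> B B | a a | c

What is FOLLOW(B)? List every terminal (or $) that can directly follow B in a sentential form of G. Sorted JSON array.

FIRST sets, iterate to fixpoint:
round 1:
  A via A→d b: +{d}
  B via B→a a: +{a}
  B via B→c: +{c}
  S via S→a: +{a}
  S via S→b: +{b}
  S: {a,b}  A: {d}  B: {a,c}
round 2: done
  S: {a,b}  A: {d}  B: {a,c}

FOLLOW iteration:
seed FOLLOW(S) with $
round 1:
  B→B B: FOLLOW(B) ⊇ FIRST(B) = {a,c}; new: +{a,c}
  S→S a S: FOLLOW(S) ⊇ FIRST(a) = {a}; new: +{a}
  S→b A: FOLLOW(A) ⊇ FOLLOW(S) ⊇ {$,a}; new: +{$,a}
  S→b B: FOLLOW(B) ⊇ FOLLOW(S) ⊇ {$,a}; new: +{$}
  FOLLOW(S)={$,a}  FOLLOW(A)={$,a}  FOLLOW(B)={$,a,c}
round 2: (stable)
  FOLLOW(S)={$,a}  FOLLOW(A)={$,a}  FOLLOW(B)={$,a,c}

FOLLOW(B) = ["$", "a", "c"]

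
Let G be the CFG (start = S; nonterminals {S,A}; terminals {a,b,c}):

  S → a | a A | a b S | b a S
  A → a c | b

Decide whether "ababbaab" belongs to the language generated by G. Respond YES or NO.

CNF form of G:
  S -> T0 A | T0 X3 | T2 X4 | a
  A -> T0 T1 | b
  T0 -> a
  T1 -> c
  T2 -> b
  X3 -> T2 S
  X4 -> T0 S

Fill CYK table bottom-up:
  cell(0,0) a: {S,T0}  orig:{S}
  cell(1,1) b: {A,T2}  orig:{A}
  cell(2,2) a: {S,T0}  orig:{S}
  cell(3,3) b: {A,T2}  orig:{A}
  cell(4,4) b: {A,T2}  orig:{A}
  cell(5,5) a: {S,T0}  orig:{S}
  cell(6,6) a: {S,T0}  orig:{S}
  cell(7,7) b: {A,T2}  orig:{A}
  cell(0,1) ab: {S}
  cell(1,2) ba: {X3}  orig:{}
  cell(2,3) ab: {S}
  cell(3,4) bb: ∅
  cell(4,5) ba: {X3}  orig:{}
  cell(5,6) aa: {X4}  orig:{}
  cell(6,7) ab: {S}
  cell(0,2) aba: {S}
  cell(1,3) bab: {X3}  orig:{}
  cell(2,4) abb: ∅
  cell(3,5) bba: ∅
  cell(4,6) baa: {S}
  cell(5,7) aab: {X4}  orig:{}
  cell(0,3) abab: {S}
  cell(1,4) babb: ∅
  cell(2,5) abba: ∅
  cell(3,6) bbaa: {X3}  orig:{}
  cell(4,7) baab: {S}
  cell(0,4) ababb: ∅
  cell(1,5) babba: ∅
  cell(2,6) abbaa: {S}
  cell(3,7) bbaab: {X3}  orig:{}
  cell(0,5) ababba: ∅
  cell(1,6) babbaa: {X3}  orig:{}
  cell(2,7) abbaab: {S}
  cell(0,6) ababbaa: {S}
  cell(1,7) babbaab: {X3}  orig:{}
  cell(0,7) ababbaab: {S}

S ∈ T[0,7] ⇒ YES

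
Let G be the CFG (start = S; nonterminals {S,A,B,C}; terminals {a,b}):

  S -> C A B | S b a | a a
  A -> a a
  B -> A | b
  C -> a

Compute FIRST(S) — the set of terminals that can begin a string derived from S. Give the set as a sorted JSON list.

FIRST sets, iterate to fixpoint:
pass 1:
  A via A→a a: +{a}
  B via B→A: +{a}
  B via B→b: +{b}
  C via C→a: +{a}
  S via S→C A B: +{a}
  FIRST[S]={a}  FIRST[A]={a}  FIRST[B]={a,b}  FIRST[C]={a}
pass 2: — fixpoint
  FIRST[S]={a}  FIRST[A]={a}  FIRST[B]={a,b}  FIRST[C]={a}

FIRST(S) = ["a"]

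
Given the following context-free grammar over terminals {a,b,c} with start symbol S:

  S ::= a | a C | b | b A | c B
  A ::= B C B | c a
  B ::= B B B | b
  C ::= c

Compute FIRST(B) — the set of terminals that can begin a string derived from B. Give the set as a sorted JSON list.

Compute FIRST by fixpoint:
round 1:
  A via A→c a: +{c}
  B via B→b: +{b}
  C via C→c: +{c}
  S via S→a: +{a}
  S via S→b: +{b}
  S via S→c B: +{c}
  S: {a,b,c}  A: {c}  B: {b}  C: {c}
round 2:
  A via A→B C B: +{b}
  S: {a,b,c}  A: {b,c}  B: {b}  C: {c}
round 3: — fixpoint
  S: {a,b,c}  A: {b,c}  B: {b}  C: {c}

FIRST(B) = ["b"]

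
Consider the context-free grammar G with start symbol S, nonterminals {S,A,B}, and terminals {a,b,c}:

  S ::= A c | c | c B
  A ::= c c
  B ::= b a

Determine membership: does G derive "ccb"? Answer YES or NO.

Convert to CNF:
  S -> A T0 | T0 B | c
  A -> T0 T0
  B -> T1 T2
  T0 -> c
  T1 -> b
  T2 -> a

CYK table (by increasing span):
  cell(0,0) c: {S,T0}  orig:{S}
  cell(1,1) c: {S,T0}  orig:{S}
  cell(2,2) b: {T1}  orig:{}
  cell(0,1) cc: {A}
  cell(1,2) cb: ∅
  cell(0,2) ccb: ∅

S ∉ T[0,2] ⇒ NO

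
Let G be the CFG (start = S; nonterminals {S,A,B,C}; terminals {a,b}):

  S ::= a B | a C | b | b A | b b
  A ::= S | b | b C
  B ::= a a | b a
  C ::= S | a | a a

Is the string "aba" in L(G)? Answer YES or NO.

Convert to CNF:
  S -> T0 B | T0 C | T1 A | T1 T1 | b
  A -> T0 B | T0 C | T1 A | T1 C | T1 T1 | b
  B -> T0 T0 | T1 T0
  C -> T0 B | T0 C | T0 T0 | T1 A | T1 T1 | a | b
  T0 -> a
  T1 -> b

Fill CYK table bottom-up:
  T[0,0] 'a' = {C,T0}  orig:{C}
  T[1,1] 'b' = {A,C,S,T1}  orig:{A,C,S}
  T[2,2] 'a' = {C,T0}  orig:{C}
  T[0,1] 'ab' = {A,C,S}
  T[1,2] 'ba' = {A,B}
  T[0,2] 'aba' = {A,C,S}

S ∈ T[0,2] ⇒ YES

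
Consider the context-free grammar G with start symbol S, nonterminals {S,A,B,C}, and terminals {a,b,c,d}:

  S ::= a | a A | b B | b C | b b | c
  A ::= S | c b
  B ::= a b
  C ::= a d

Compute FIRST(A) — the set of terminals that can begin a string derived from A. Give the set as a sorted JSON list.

FIRST sets, iterate to fixpoint:
iter 1:
  A via A→c b: +{c}
  B via B→a b: +{a}
  C via C→a d: +{a}
  S via S→a: +{a}
  S via S→b B: +{b}
  S via S→c: +{c}
  FIRST[S]={a,b,c}  FIRST[A]={c}  FIRST[B]={a}  FIRST[C]={a}
iter 2:
  A via A→S: +{a,b}
  FIRST[S]={a,b,c}  FIRST[A]={a,b,c}  FIRST[B]={a}  FIRST[C]={a}
iter 3: (stable)
  FIRST[S]={a,b,c}  FIRST[A]={a,b,c}  FIRST[B]={a}  FIRST[C]={a}

FIRST(A) = ["a", "b", "c"]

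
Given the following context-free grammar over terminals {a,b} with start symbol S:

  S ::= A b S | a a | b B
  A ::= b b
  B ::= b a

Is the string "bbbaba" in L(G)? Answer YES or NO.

Convert to CNF:
  S -> A X2 | T0 B | T1 T1
  A -> T0 T0
  B -> T0 T1
  T0 -> b
  T1 -> a
  X2 -> T0 S

CYK fill:
  T[0,0] 'b' = {T0}  orig:{}
  T[1,1] 'b' = {T0}  orig:{}
  T[2,2] 'b' = {T0}  orig:{}
  T[3,3] 'a' = {T1}  orig:{}
  T[4,4] 'b' = {T0}  orig:{}
  T[5,5] 'a' = {T1}  orig:{}
  T[0,1] 'bb' = {A}
  T[1,2] 'bb' = {A}
  T[2,3] 'ba' = {B}
  T[3,4] 'ab' = ∅
  T[4,5] 'ba' = {B}
  T[0,2] 'bbb' = ∅
  T[1,3] 'bba' = {S}
  T[2,4] 'bab' = ∅
  T[3,5] 'aba' = ∅
  T[0,3] 'bbba' = {X2}  orig:{}
  T[1,4] 'bbab' = ∅
  T[2,5] 'baba' = ∅
  T[0,4] 'bbbab' = ∅
  T[1,5] 'bbaba' = ∅
  T[0,5] 'bbbaba' = ∅

S ∉ T[0,5] ⇒ NO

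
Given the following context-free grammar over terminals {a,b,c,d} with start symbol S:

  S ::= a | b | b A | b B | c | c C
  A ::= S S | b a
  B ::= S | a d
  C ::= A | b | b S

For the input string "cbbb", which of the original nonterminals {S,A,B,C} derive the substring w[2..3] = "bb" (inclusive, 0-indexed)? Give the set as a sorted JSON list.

CNF form of G:
  S -> T0 A | T0 B | T3 C | a | b | c
  A -> S S | T0 T1
  B -> T0 A | T0 B | T1 T2 | T3 C | a | b | c
  C -> S S | T0 S | T0 T1 | b
  T0 -> b
  T1 -> a
  T2 -> d
  T3 -> c

CYK fill — only the sub-triangle for w[2..3]:
  cell(2,2) b: {B,C,S,T0}  orig:{B,C,S}
  cell(3,3) b: {B,C,S,T0}  orig:{B,C,S}
  cell(2,3) bb: {A,B,C,S}

Original NTs in T[2,3] deriving "bb": ["A", "B", "C", "S"]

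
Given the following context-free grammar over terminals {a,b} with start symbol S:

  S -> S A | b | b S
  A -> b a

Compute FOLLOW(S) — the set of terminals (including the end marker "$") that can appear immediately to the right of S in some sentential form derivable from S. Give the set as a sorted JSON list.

FIRST sets, iterate to fixpoint:
[1]
  A via A→b a: +{b}
  S via S→b: +{b}
  S: {b}  A: {b}
[2] (stable)
  S: {b}  A: {b}

FOLLOW sets:
FOLLOW(S) := {$}
[1]
  S→S A: FOLLOW(S) ⊇ FIRST(A) = {b}; new: +{b}
  S→S A: FOLLOW(A) ⊇ FOLLOW(S) ⊇ {$,b}; new: +{$,b}
  FOLLOW[S]={$,b}  FOLLOW[A]={$,b}
[2] — fixpoint
  FOLLOW[S]={$,b}  FOLLOW[A]={$,b}

FOLLOW(S) = ["$", "b"]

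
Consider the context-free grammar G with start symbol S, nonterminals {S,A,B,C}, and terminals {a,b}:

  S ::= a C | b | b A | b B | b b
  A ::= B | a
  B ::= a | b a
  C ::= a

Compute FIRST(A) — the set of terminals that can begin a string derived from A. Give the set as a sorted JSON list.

FIRST sets, iterate to fixpoint:
pass 1:
  A via A→a: +{a}
  B via B→a: +{a}
  B via B→b a: +{b}
  C via C→a: +{a}
  S via S→a C: +{a}
  S via S→b: +{b}
  FIRST(S)={a,b}  FIRST(A)={a}  FIRST(B)={a,b}  FIRST(C)={a}
pass 2:
  A via A→B: +{b}
  FIRST(S)={a,b}  FIRST(A)={a,b}  FIRST(B)={a,b}  FIRST(C)={a}
pass 3: done
  FIRST(S)={a,b}  FIRST(A)={a,b}  FIRST(B)={a,b}  FIRST(C)={a}

FIRST(A) = ["a", "b"]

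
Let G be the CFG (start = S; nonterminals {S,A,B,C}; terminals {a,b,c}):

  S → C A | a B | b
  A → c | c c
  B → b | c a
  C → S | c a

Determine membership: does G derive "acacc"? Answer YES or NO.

CNF form of G:
  S -> C A | T1 B | b
  A -> T0 T0 | c
  B -> T0 T1 | b
  C -> C A | T0 T1 | T1 B | b
  T0 -> c
  T1 -> a

Fill CYK table bottom-up:
  [0..0]={T1}  "a"  orig:{}
  [1..1]={A,T0}  "c"  orig:{A}
  [2..2]={T1}  "a"  orig:{}
  [3..3]={A,T0}  "c"  orig:{A}
  [4..4]={A,T0}  "c"  orig:{A}
  [0..1]=∅  "ac"
  [1..2]={B,C}  "ca"
  [2..3]=∅  "ac"
  [3..4]={A}  "cc"
  [0..2]={C,S}  "aca"
  [1..3]={C,S}  "cac"
  [2..4]=∅  "acc"
  [0..3]={C,S}  "acac"
  [1..4]={C,S}  "cacc"
  [0..4]={C,S}  "acacc"

S ∈ T[0,4] ⇒ YES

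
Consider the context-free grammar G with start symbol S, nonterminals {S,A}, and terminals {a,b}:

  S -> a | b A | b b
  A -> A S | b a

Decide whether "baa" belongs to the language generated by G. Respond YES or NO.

Convert to CNF:
  S -> T0 A | T0 T0 | a
  A -> A S | T0 T1
  T0 -> b
  T1 -> a

CYK fill:
  cell(0,0) b: {T0}  orig:{}
  cell(1,1) a: {S,T1}  orig:{S}
  cell(2,2) a: {S,T1}  orig:{S}
  cell(0,1) ba: {A}
  cell(1,2) aa: ∅
  cell(0,2) baa: {A}

S ∉ T[0,2] ⇒ NO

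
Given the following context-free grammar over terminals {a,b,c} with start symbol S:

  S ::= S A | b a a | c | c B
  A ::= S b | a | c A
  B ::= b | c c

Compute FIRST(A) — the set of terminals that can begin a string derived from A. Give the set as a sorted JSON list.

Compute FIRST by fixpoint:
[1]
  A via A→a: +{a}
  A via A→c A: +{c}
  B via B→b: +{b}
  B via B→c c: +{c}
  S via S→b a a: +{b}
  S via S→c: +{c}
  FIRST(S)={b,c}  FIRST(A)={a,c}  FIRST(B)={b,c}
[2]
  A via A→S b: +{b}
  FIRST(S)={b,c}  FIRST(A)={a,b,c}  FIRST(B)={b,c}
[3] — fixpoint
  FIRST(S)={b,c}  FIRST(A)={a,b,c}  FIRST(B)={b,c}

FIRST(A) = ["a", "b", "c"]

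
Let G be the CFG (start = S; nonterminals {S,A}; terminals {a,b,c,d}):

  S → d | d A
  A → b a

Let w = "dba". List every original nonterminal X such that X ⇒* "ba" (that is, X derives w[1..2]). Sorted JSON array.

Convert to CNF:
  S -> T2 A | d
  A -> T0 T1
  T0 -> b
  T1 -> a
  T2 -> d

Fill CYK table bottom-up, restricted to cells inside w[1..2]:
  T[1,1] 'b' = {T0}  orig:{}
  T[2,2] 'a' = {T1}  orig:{}
  T[1,2] 'ba' = {A}

Original NTs in T[1,2] deriving "ba": ["A"]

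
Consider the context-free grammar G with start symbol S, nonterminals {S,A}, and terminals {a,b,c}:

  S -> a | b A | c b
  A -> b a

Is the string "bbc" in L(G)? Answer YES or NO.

CNF form of G:
  S -> T0 A | T2 T0 | a
  A -> T0 T1
  T0 -> b
  T1 -> a
  T2 -> c

CYK table (by increasing span):
  [0..0]={T0}  "b"  orig:{}
  [1..1]={T0}  "b"  orig:{}
  [2..2]={T2}  "c"  orig:{}
  [0..1]=∅  "bb"
  [1..2]=∅  "bc"
  [0..2]=∅  "bbc"

S ∉ T[0,2] ⇒ NO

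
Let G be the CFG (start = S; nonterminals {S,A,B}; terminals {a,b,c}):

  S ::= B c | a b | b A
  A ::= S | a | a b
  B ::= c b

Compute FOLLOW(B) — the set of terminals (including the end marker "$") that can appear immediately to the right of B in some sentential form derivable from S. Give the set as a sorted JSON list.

Compute FIRST by fixpoint:
iter 1:
  A via A→a: +{a}
  B via B→c b: +{c}
  S via S→B c: +{c}
  S via S→a b: +{a}
  S via S→b A: +{b}
  FIRST[S]={a,b,c}  FIRST[A]={a}  FIRST[B]={c}
iter 2:
  A via A→S: +{b,c}
  FIRST[S]={a,b,c}  FIRST[A]={a,b,c}  FIRST[B]={c}
iter 3: (stable)
  FIRST[S]={a,b,c}  FIRST[A]={a,b,c}  FIRST[B]={c}

FOLLOW sets:
seed FOLLOW(S) with $
pass 1:
  S→B c: FOLLOW(B) ⊇ FIRST(c) = {c}; new: +{c}
  S→b A: FOLLOW(A) ⊇ FOLLOW(S) ⊇ {$}; new: +{$}
  FOLLOW[S]={$}  FOLLOW[A]={$}  FOLLOW[B]={c}
pass 2: (no change)
  FOLLOW[S]={$}  FOLLOW[A]={$}  FOLLOW[B]={c}

FOLLOW(B) = ["c"]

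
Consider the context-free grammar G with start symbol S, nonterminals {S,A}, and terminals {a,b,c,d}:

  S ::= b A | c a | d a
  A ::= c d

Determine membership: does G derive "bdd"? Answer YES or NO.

Convert to CNF:
  S -> T0 T3 | T1 T3 | T2 A
  A -> T0 T1
  T0 -> c
  T1 -> d
  T2 -> b
  T3 -> a

CYK table (by increasing span):
  cell(0,0) b: {T2}  orig:{}
  cell(1,1) d: {T1}  orig:{}
  cell(2,2) d: {T1}  orig:{}
  cell(0,1) bd: ∅
  cell(1,2) dd: ∅
  cell(0,2) bdd: ∅

S ∉ T[0,2] ⇒ NO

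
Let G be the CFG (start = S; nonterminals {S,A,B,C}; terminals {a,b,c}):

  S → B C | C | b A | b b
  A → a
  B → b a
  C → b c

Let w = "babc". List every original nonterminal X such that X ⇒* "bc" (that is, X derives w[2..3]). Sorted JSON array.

Convert to CNF:
  S -> B C | T0 A | T0 T0 | T0 T2
  A -> a
  B -> T0 T1
  C -> T0 T2
  T0 -> b
  T1 -> a
  T2 -> c

CYK fill, restricted to cells inside w[2..3]:
  cell(2,2) b: {T0}  orig:{}
  cell(3,3) c: {T2}  orig:{}
  cell(2,3) bc: {C,S}

Original NTs in T[2,3] deriving "bc": ["C", "S"]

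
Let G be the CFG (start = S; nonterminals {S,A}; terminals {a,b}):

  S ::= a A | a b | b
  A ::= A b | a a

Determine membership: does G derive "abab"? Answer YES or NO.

Convert to CNF:
  S -> T1 A | T1 T0 | b
  A -> A T0 | T1 T1
  T0 -> b
  T1 -> a

CYK fill:
  cell(0,0) a: {T1}  orig:{}
  cell(1,1) b: {S,T0}  orig:{S}
  cell(2,2) a: {T1}  orig:{}
  cell(3,3) b: {S,T0}  orig:{S}
  cell(0,1) ab: {S}
  cell(1,2) ba: ∅
  cell(2,3) ab: {S}
  cell(0,2) aba: ∅
  cell(1,3) bab: ∅
  cell(0,3) abab: ∅

S ∉ T[0,3] ⇒ NO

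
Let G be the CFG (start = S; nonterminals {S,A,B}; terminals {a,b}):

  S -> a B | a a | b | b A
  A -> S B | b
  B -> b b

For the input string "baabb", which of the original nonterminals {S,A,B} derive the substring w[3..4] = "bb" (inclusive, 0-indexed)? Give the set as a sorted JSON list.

CNF form of G:
  S -> T0 A | T1 B | T1 T1 | b
  A -> S B | b
  B -> T0 T0
  T0 -> b
  T1 -> a

CYK table (by increasing span), restricted to cells inside w[3..4]:
  [3..3]={A,S,T0}  "b"  orig:{A,S}
  [4..4]={A,S,T0}  "b"  orig:{A,S}
  [3..4]={B,S}  "bb"

Original NTs in T[3,4] deriving "bb": ["B", "S"]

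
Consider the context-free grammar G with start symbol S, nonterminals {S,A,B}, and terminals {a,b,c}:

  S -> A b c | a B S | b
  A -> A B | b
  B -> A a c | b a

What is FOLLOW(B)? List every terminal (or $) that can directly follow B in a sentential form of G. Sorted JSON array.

FIRST sets, iterate to fixpoint:
[1]
  A via A→b: +{b}
  B via B→A a c: +{b}
  S via S→A b c: +{b}
  S via S→a B S: +{a}
  FIRST(S)={a,b}  FIRST(A)={b}  FIRST(B)={b}
[2] (stable)
  FIRST(S)={a,b}  FIRST(A)={b}  FIRST(B)={b}

Compute FOLLOW by fixpoint:
initialize: $ ∈ FOLLOW(S)
pass 1:
  A→A B: FOLLOW(A) ⊇ FIRST(B) = {b}; new: +{b}
  A→A B: FOLLOW(B) ⊇ FOLLOW(A) ⊇ {b}; new: +{b}
  B→A a c: FOLLOW(A) ⊇ FIRST(a) = {a}; new: +{a}
  S→a B S: FOLLOW(B) ⊇ FIRST(S) = {a,b}; new: +{a}
  FOLLOW[S]={$}  FOLLOW[A]={a,b}  FOLLOW[B]={a,b}
pass 2: (no change)
  FOLLOW[S]={$}  FOLLOW[A]={a,b}  FOLLOW[B]={a,b}

FOLLOW(B) = ["a", "b"]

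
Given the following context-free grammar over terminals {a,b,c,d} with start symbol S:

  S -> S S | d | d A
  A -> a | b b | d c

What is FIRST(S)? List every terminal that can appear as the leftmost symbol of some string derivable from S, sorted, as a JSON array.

Compute FIRST by fixpoint:
pass 1:
  A via A→a: +{a}
  A via A→b b: +{b}
  A via A→d c: +{d}
  S via S→d: +{d}
  FIRST(S)={d}  FIRST(A)={a,b,d}
pass 2: — fixpoint
  FIRST(S)={d}  FIRST(A)={a,b,d}

FIRST(S) = ["d"]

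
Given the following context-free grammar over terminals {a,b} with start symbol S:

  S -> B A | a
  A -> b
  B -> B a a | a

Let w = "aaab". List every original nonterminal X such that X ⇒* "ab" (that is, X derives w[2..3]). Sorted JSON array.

CNF form of G:
  S -> B A | a
  A -> b
  B -> B X1 | a
  T0 -> a
  X1 -> T0 T0

Fill CYK table bottom-up — only the sub-triangle for w[2..3]:
  T[2,2] 'a' = {B,S,T0}  orig:{B,S}
  T[3,3] 'b' = {A}
  T[2,3] 'ab' = {S}

Original NTs in T[2,3] deriving "ab": ["S"]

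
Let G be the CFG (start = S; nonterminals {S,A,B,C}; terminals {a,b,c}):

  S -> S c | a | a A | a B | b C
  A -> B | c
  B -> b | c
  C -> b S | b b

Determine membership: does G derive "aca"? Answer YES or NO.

Convert to CNF:
  S -> S T1 | T0 C | T2 A | T2 B | a
  A -> b | c
  B -> b | c
  C -> T0 S | T0 T0
  T0 -> b
  T1 -> c
  T2 -> a

CYK fill:
  T[0,0] 'a' = {S,T2}  orig:{S}
  T[1,1] 'c' = {A,B,T1}  orig:{A,B}
  T[2,2] 'a' = {S,T2}  orig:{S}
  T[0,1] 'ac' = {S}
  T[1,2] 'ca' = ∅
  T[0,2] 'aca' = ∅

S ∉ T[0,2] ⇒ NO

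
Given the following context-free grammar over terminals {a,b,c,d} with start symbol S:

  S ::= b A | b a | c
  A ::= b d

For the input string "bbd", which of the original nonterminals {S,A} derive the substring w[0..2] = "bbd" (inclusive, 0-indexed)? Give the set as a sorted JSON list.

CNF form of G:
  S -> T0 A | T0 T2 | c
  A -> T0 T1
  T0 -> b
  T1 -> d
  T2 -> a

CYK table (by increasing span) — only the sub-triangle for w[0..2]:
  [0..0]={T0}  "b"  orig:{}
  [1..1]={T0}  "b"  orig:{}
  [2..2]={T1}  "d"  orig:{}
  [0..1]=∅  "bb"
  [1..2]={A}  "bd"
  [0..2]={S}  "bbd"

Original NTs in T[0,2] deriving "bbd": ["S"]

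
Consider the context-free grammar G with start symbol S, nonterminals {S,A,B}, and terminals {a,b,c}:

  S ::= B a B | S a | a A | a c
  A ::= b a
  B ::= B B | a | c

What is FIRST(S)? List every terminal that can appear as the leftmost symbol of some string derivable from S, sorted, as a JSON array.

Compute FIRST by fixpoint:
round 1:
  A via A→b a: +{b}
  B via B→a: +{a}
  B via B→c: +{c}
  S via S→B a B: +{a,c}
  S: {a,c}  A: {b}  B: {a,c}
round 2: — fixpoint
  S: {a,c}  A: {b}  B: {a,c}

FIRST(S) = ["a", "c"]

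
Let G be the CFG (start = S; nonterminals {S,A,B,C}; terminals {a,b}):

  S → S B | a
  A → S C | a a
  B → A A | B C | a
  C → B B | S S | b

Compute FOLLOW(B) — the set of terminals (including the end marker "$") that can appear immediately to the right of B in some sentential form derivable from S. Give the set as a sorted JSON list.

FIRST iteration:
iter 1:
  A via A→a a: +{a}
  B via B→A A: +{a}
  C via C→B B: +{a}
  C via C→b: +{b}
  S via S→a: +{a}
  FIRST(S)={a}  FIRST(A)={a}  FIRST(B)={a}  FIRST(C)={a,b}
iter 2: — fixpoint
  FIRST(S)={a}  FIRST(A)={a}  FIRST(B)={a}  FIRST(C)={a,b}

Compute FOLLOW by fixpoint:
FOLLOW(S) := {$}
round 1:
  A→S C: FOLLOW(S) ⊇ FIRST(C) = {a,b}; new: +{a,b}
  B→A A: FOLLOW(A) ⊇ FIRST(A) = {a}; new: +{a}
  B→B C: FOLLOW(B) ⊇ FIRST(C) = {a,b}; new: +{a,b}
  B→B C: FOLLOW(C) ⊇ FOLLOW(B) ⊇ {a,b}; new: +{a,b}
  S→S B: FOLLOW(B) ⊇ FOLLOW(S) ⊇ {$,a,b}; new: +{$}
  FOLLOW[S]={$,a,b}  FOLLOW[A]={a}  FOLLOW[B]={$,a,b}  FOLLOW[C]={a,b}
round 2:
  B→A A: FOLLOW(A) ⊇ FOLLOW(B) ⊇ {$,a,b}; new: +{$,b}
  B→B C: FOLLOW(C) ⊇ FOLLOW(B) ⊇ {$,a,b}; new: +{$}
  FOLLOW[S]={$,a,b}  FOLLOW[A]={$,a,b}  FOLLOW[B]={$,a,b}  FOLLOW[C]={$,a,b}
round 3: done
  FOLLOW[S]={$,a,b}  FOLLOW[A]={$,a,b}  FOLLOW[B]={$,a,b}  FOLLOW[C]={$,a,b}

FOLLOW(B) = ["$", "a", "b"]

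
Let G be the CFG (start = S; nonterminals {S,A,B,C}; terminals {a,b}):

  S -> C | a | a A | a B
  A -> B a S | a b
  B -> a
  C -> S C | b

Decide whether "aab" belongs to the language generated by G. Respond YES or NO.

CNF form of G:
  S -> S C | T0 A | T0 B | a | b
  A -> B X2 | T0 T1
  B -> a
  C -> S C | b
  T0 -> a
  T1 -> b
  X2 -> T0 S

CYK fill:
  [0..0]={B,S,T0}  "a"  orig:{B,S}
  [1..1]={B,S,T0}  "a"  orig:{B,S}
  [2..2]={C,S,T1}  "b"  orig:{C,S}
  [0..1]={S,X2}  "aa"  orig:{S}
  [1..2]={A,C,S,X2}  "ab"  orig:{A,C,S}
  [0..2]={A,C,S,X2}  "aab"  orig:{A,C,S}

S ∈ T[0,2] ⇒ YES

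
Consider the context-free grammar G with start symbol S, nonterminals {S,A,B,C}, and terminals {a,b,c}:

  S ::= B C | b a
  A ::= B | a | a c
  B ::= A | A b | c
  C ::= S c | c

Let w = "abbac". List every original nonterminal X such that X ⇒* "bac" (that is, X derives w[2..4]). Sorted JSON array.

CNF form of G:
  S -> B C | T0 T1
  A -> A T0 | T1 T2 | a | c
  B -> A T0 | T1 T2 | a | c
  C -> S T2 | c
  T0 -> b
  T1 -> a
  T2 -> c

CYK fill — only the sub-triangle for w[2..4]:
  cell(2,2) b: {T0}  orig:{}
  cell(3,3) a: {A,B,T1}  orig:{A,B}
  cell(4,4) c: {A,B,C,T2}  orig:{A,B,C}
  cell(2,3) ba: {S}
  cell(3,4) ac: {A,B,S}
  cell(2,4) bac: {C}

Original NTs in T[2,4] deriving "bac": ["C"]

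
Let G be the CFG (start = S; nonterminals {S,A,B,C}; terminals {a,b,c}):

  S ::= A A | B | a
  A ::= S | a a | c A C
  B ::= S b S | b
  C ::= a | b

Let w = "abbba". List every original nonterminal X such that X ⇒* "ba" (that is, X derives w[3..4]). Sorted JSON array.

Convert to CNF:
  S -> A A | S X6 | a | b
  A -> A A | S X3 | T1 T1 | T2 X4 | a | b
  B -> S X5 | b
  C -> a | b
  T0 -> b
  T1 -> a
  T2 -> c
  X3 -> T0 S
  X4 -> A C
  X5 -> T0 S
  X6 -> T0 S

CYK table (by increasing span), restricted to cells inside w[3..4]:
  [3..3]={A,B,C,S,T0}  "b"  orig:{A,B,C,S}
  [4..4]={A,C,S,T1}  "a"  orig:{A,C,S}
  [3..4]={A,S,X3,X4,X5,X6}  "ba"  orig:{A,S}

Original NTs in T[3,4] deriving "ba": ["A", "S"]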